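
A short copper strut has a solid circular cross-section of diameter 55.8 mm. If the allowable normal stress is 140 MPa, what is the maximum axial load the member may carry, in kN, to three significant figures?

A = 2445 mm².
P_max = σ_allow · A = 140 · 2445 = 342400 N = 342.4 kN.

342 kN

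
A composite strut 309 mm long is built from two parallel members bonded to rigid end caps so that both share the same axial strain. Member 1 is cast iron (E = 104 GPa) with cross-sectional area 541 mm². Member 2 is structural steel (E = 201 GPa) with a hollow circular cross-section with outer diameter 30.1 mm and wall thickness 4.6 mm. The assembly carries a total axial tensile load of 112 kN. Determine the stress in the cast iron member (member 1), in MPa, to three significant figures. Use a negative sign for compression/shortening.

89.4 MPa

A_2 = 368.5 mm².
Equal strain + equilibrium ⇒ each member carries load in proportion to AE: A₁E₁ = 56260000 N, A₂E₂ = 74070000 N, ΣAE = 130300000 N.
σ₁ = P·E₁/ΣAE = 112000·104000/130300000 = 89.37 MPa.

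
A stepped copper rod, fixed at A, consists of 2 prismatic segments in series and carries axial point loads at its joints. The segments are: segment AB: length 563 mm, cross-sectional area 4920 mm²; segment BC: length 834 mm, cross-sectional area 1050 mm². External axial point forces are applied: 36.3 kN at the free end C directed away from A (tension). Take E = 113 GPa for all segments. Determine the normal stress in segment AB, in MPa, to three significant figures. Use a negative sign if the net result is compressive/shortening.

7.38 MPa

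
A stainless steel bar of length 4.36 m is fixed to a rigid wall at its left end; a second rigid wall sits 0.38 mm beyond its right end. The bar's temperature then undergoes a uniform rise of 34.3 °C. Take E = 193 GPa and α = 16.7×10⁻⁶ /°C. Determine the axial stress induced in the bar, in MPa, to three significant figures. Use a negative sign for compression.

-93.7 MPa

Free thermal expansion αLΔT = 16.7e-6 · 4360 · 34.3 = 2.497 mm.
The walls engage after the gap closes; constrained expansion = 2.497 − 0.38 = 2.117 mm.
The walls impose strain ε = −(2.117)/4360 = -4.8565e-04; σ = Eε = 193000 · -4.8565e-04 = -93.73 MPa.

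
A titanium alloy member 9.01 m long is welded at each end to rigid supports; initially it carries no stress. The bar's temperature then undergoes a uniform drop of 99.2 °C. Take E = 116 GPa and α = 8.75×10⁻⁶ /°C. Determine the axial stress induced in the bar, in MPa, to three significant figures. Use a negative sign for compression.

101 MPa

Free thermal expansion αLΔT = 8.75e-6 · 9010 · -99.2 = -7.821 mm.
The walls impose strain ε = −(-7.821)/9010 = 8.6800e-04; σ = Eε = 116000 · 8.6800e-04 = 100.7 MPa.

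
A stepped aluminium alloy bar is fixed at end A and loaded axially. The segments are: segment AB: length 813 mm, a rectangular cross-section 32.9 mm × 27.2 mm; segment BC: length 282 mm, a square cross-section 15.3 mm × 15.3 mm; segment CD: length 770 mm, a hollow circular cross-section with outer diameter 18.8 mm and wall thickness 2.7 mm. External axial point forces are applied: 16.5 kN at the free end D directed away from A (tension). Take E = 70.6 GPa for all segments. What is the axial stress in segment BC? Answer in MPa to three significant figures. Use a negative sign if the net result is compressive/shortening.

Internal axial forces (sectioning from the free end, tension +): N_CD = 16.5 kN, N_BC = 16.5 kN, N_AB = 16.5 kN.
A_BC = 234.1 mm².
σ_BC = N_BC/A_BC = 16500/234.1 = 70.49 MPa.

70.5 MPa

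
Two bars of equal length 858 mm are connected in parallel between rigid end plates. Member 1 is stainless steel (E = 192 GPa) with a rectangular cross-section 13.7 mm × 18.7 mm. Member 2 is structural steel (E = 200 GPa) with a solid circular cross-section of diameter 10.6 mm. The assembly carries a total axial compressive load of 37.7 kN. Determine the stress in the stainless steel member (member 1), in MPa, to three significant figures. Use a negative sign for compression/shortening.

-108 MPa

A_1 = 256.2 mm².
A_2 = 88.25 mm².
Equal strain + equilibrium ⇒ each member carries load in proportion to AE: A₁E₁ = 49190000 N, A₂E₂ = 17650000 N, ΣAE = 66840000 N.
σ₁ = P·E₁/ΣAE = -37700·192000/66840000 = -108.3 MPa.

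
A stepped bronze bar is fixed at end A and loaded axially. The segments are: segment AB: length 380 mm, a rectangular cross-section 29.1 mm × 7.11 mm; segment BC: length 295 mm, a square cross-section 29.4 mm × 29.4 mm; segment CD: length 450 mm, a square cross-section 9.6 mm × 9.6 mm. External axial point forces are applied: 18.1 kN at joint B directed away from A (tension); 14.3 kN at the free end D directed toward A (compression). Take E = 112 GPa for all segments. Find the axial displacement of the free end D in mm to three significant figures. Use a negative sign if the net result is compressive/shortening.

-0.605 mm

Internal axial forces (sectioning from the free end, tension +): N_CD = -14.3 kN, N_BC = -14.3 kN, N_AB = 3.8 kN.
A_AB = 206.9 mm².
A_BC = 864.4 mm².
A_CD = 92.16 mm².
δ_AB = 3800·380/(206.9·112000) = 0.06231 mm
δ_BC = -14300·295/(864.4·112000) = -0.04358 mm
δ_CD = -14300·450/(92.16·112000) = -0.6234 mm
δ = Σδ_i = -0.6047 mm.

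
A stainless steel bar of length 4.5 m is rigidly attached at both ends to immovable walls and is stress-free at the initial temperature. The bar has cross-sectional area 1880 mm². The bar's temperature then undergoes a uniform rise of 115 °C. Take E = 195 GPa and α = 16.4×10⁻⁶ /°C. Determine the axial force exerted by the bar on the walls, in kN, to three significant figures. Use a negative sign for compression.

-691 kN

Free thermal expansion αLΔT = 16.4e-6 · 4500 · 115 = 8.487 mm.
The walls impose strain ε = −(8.487)/4500 = -1.8860e-03; σ = Eε = 195000 · -1.8860e-03 = -367.8 MPa.
Wall reaction R = σ·A = -367.8·1880 = -691400 N = -691.4 kN.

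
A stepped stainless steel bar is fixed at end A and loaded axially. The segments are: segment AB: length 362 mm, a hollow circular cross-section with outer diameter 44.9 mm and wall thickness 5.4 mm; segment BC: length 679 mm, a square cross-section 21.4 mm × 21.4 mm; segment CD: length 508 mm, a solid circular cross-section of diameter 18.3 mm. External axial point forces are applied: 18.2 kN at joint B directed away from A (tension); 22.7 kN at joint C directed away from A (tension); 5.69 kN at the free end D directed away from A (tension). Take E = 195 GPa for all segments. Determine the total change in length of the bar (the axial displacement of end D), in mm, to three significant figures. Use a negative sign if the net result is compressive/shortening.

0.401 mm

Internal axial forces (sectioning from the free end, tension +): N_CD = 5.69 kN, N_BC = 28.39 kN, N_AB = 46.59 kN.
A_AB = 670.1 mm².
A_BC = 458 mm².
A_CD = 263 mm².
δ_AB = 46590·362/(670.1·195000) = 0.1291 mm
δ_BC = 28390·679/(458·195000) = 0.2159 mm
δ_CD = 5690·508/(263·195000) = 0.05636 mm
δ = Σδ_i = 0.4013 mm.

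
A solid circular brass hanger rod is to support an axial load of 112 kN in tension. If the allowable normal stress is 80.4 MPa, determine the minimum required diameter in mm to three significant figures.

Required area A ≥ P/σ_allow = 112000/80.4 = 1393 mm².
For a solid circular section, d ≥ √(4A/π) = 42.11 mm.

42.1 mm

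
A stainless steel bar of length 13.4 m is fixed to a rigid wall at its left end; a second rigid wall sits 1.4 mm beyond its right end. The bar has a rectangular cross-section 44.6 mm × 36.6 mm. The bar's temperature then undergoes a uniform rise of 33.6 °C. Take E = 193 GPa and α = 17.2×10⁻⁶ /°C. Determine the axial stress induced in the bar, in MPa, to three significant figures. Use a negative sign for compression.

Free thermal expansion αLΔT = 17.2e-6 · 13400 · 33.6 = 7.744 mm.
The walls engage after the gap closes; constrained expansion = 7.744 − 1.4 = 6.344 mm.
The walls impose strain ε = −(6.344)/13400 = -4.7344e-04; σ = Eε = 193000 · -4.7344e-04 = -91.37 MPa.

-91.4 MPa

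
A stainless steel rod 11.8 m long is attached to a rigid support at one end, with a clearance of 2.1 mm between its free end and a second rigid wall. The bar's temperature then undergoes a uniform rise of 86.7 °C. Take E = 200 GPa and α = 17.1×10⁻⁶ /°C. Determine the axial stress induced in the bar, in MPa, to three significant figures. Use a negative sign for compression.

Free thermal expansion αLΔT = 17.1e-6 · 11800 · 86.7 = 17.49 mm.
The walls engage after the gap closes; constrained expansion = 17.49 − 2.1 = 15.39 mm.
The walls impose strain ε = −(15.39)/11800 = -1.3046e-03; σ = Eε = 200000 · -1.3046e-03 = -260.9 MPa.

-261 MPa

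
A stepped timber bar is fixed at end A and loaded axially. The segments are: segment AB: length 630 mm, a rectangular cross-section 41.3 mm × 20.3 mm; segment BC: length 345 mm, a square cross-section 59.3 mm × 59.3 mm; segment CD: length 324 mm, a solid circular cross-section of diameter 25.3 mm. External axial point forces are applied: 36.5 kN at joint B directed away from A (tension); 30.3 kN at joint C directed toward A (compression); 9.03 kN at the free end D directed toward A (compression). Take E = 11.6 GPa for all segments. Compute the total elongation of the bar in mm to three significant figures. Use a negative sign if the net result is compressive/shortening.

-1.02 mm

Internal axial forces (sectioning from the free end, tension +): N_CD = -9.03 kN, N_BC = -39.33 kN, N_AB = -2.83 kN.
A_AB = 838.4 mm².
A_BC = 3516 mm².
A_CD = 502.7 mm².
δ_AB = -2830·630/(838.4·11600) = -0.1833 mm
δ_BC = -39330·345/(3516·11600) = -0.3326 mm
δ_CD = -9030·324/(502.7·11600) = -0.5017 mm
δ = Σδ_i = -1.018 mm.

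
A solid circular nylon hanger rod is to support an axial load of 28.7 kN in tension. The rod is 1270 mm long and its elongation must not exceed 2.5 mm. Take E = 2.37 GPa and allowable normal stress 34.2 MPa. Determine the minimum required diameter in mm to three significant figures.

88.5 mm

Required area A ≥ P/σ_allow = 28700/34.2 = 839.2 mm².
For a solid circular section, d ≥ √(4A/π) = 32.69 mm.
Elongation limit: A ≥ PL/(Eδ_allow) = 28700·1270/(2370·2.5) = 6152 mm² ⇒ d ≥ 88.5 mm.
The elongation limit governs.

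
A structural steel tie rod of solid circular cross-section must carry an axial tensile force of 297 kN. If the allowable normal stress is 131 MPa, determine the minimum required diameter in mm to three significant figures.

53.7 mm

Required area A ≥ P/σ_allow = 297000/131 = 2267 mm².
For a solid circular section, d ≥ √(4A/π) = 53.73 mm.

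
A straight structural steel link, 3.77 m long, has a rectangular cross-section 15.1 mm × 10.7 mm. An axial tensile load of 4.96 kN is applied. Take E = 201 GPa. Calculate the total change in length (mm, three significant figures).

A = 161.6 mm².
δ_mech = NL/(AE) = 4960·3770/(161.6·201000) = 0.5758 mm.

0.576 mm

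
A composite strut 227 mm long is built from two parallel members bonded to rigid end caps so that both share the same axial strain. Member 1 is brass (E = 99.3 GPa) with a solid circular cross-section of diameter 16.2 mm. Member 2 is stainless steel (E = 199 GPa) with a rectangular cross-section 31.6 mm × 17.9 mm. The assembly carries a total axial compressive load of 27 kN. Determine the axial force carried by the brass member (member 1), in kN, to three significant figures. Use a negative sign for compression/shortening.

A_1 = 206.1 mm².
A_2 = 565.6 mm².
Equal strain + equilibrium ⇒ each member carries load in proportion to AE: A₁E₁ = 20470000 N, A₂E₂ = 112600000 N, ΣAE = 133000000 N.
F₁ = P·A₁E₁/ΣAE = -27000·20470000/133000000 = -4154 N.

-4.15 kN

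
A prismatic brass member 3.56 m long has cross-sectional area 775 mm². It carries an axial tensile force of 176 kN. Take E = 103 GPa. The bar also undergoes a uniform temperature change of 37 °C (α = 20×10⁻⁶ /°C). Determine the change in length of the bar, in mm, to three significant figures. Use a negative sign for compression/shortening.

10.5 mm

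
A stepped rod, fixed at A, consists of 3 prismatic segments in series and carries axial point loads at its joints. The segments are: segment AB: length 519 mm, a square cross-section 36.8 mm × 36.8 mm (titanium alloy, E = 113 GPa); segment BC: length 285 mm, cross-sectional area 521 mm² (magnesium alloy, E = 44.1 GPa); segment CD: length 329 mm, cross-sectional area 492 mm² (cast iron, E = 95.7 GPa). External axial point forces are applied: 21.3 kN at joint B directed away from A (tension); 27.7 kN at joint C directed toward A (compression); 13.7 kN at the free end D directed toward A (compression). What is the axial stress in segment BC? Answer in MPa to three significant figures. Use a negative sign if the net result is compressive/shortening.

-79.5 MPa

Internal axial forces (sectioning from the free end, tension +): N_CD = -13.7 kN, N_BC = -41.4 kN, N_AB = -20.1 kN.
σ_BC = N_BC/A_BC = -41400/521 = -79.46 MPa.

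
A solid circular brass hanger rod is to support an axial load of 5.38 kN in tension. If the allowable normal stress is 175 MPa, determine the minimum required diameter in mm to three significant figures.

6.26 mm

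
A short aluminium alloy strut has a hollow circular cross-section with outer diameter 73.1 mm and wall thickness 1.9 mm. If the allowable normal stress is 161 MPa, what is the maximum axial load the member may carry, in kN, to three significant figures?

68.4 kN

A = 425 mm².
P_max = σ_allow · A = 161 · 425 = 68420 N = 68.42 kN.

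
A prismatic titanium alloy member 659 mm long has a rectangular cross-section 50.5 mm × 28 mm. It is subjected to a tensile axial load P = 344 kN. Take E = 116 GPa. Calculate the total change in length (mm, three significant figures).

1.38 mm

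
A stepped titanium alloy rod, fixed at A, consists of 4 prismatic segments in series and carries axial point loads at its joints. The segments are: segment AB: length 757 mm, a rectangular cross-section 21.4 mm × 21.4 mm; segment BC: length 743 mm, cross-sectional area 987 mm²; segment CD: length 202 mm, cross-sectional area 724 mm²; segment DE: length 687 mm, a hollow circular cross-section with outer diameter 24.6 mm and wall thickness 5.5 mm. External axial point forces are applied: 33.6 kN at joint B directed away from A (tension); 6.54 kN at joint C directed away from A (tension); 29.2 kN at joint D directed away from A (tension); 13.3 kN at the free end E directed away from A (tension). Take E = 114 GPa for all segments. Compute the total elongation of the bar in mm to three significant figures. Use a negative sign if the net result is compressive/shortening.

1.87 mm

Internal axial forces (sectioning from the free end, tension +): N_DE = 13.3 kN, N_CD = 42.5 kN, N_BC = 49.04 kN, N_AB = 82.64 kN.
A_AB = 458 mm².
A_DE = 330 mm².
δ_AB = 82640·757/(458·114000) = 1.198 mm
δ_BC = 49040·743/(987·114000) = 0.3238 mm
δ_CD = 42500·202/(724·114000) = 0.104 mm
δ_DE = 13300·687/(330·114000) = 0.2429 mm
δ = Σδ_i = 1.869 mm.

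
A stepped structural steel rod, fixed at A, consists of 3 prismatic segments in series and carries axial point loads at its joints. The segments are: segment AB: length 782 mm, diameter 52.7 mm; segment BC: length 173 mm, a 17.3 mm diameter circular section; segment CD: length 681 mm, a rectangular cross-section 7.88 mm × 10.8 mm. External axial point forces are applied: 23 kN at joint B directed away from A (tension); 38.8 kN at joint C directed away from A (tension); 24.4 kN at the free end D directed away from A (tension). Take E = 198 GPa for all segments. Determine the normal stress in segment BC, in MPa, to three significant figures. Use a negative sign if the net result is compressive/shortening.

269 MPa

Internal axial forces (sectioning from the free end, tension +): N_CD = 24.4 kN, N_BC = 63.2 kN, N_AB = 86.2 kN.
A_BC = 235.1 mm².
σ_BC = N_BC/A_BC = 63200/235.1 = 268.9 MPa.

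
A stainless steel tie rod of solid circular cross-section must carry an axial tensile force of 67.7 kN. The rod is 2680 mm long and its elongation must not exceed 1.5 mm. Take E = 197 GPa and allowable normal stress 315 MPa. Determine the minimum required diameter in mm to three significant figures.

Required area A ≥ P/σ_allow = 67700/315 = 214.9 mm².
For a solid circular section, d ≥ √(4A/π) = 16.54 mm.
Elongation limit: A ≥ PL/(Eδ_allow) = 67700·2680/(197000·1.5) = 614 mm² ⇒ d ≥ 27.96 mm.
The elongation limit governs.

28.0 mm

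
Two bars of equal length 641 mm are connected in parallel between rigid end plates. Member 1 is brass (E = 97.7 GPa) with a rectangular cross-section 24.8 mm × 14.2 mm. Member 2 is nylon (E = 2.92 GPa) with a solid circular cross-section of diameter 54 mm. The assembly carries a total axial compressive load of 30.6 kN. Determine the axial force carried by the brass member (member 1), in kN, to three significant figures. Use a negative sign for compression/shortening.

-25.6 kN

A_1 = 352.2 mm².
A_2 = 2290 mm².
Equal strain + equilibrium ⇒ each member carries load in proportion to AE: A₁E₁ = 34410000 N, A₂E₂ = 6687000 N, ΣAE = 41090000 N.
F₁ = P·A₁E₁/ΣAE = -30600·34410000/41090000 = -25620 N.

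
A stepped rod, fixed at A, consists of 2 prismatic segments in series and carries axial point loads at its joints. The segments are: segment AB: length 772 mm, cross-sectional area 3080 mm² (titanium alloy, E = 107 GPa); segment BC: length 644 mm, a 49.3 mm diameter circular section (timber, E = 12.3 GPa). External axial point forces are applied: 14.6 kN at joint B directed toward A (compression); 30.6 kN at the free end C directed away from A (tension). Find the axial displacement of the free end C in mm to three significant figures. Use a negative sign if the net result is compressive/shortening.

0.877 mm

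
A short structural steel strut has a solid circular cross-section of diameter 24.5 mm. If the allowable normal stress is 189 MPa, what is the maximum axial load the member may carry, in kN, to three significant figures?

A = 471.4 mm².
P_max = σ_allow · A = 189 · 471.4 = 89100 N = 89.1 kN.

89.1 kN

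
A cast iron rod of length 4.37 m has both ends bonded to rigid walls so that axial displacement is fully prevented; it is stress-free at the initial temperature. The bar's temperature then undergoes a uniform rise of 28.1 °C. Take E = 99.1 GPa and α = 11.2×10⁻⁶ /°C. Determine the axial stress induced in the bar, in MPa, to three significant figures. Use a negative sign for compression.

-31.2 MPa

Free thermal expansion αLΔT = 11.2e-6 · 4370 · 28.1 = 1.375 mm.
The walls impose strain ε = −(1.375)/4370 = -3.1472e-04; σ = Eε = 99100 · -3.1472e-04 = -31.19 MPa.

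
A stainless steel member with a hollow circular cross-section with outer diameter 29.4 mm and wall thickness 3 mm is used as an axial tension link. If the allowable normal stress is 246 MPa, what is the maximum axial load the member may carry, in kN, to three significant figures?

A = 248.8 mm².
P_max = σ_allow · A = 246 · 248.8 = 61210 N = 61.21 kN.

61.2 kN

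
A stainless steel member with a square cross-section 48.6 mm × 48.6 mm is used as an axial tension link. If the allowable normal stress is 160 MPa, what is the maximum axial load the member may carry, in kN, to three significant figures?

A = 2362 mm².
P_max = σ_allow · A = 160 · 2362 = 377900 N = 377.9 kN.

378 kN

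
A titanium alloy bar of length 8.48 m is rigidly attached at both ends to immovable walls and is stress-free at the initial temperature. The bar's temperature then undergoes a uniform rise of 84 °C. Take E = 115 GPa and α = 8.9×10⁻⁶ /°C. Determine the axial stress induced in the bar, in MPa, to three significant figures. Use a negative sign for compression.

Free thermal expansion αLΔT = 8.9e-6 · 8480 · 84 = 6.34 mm.
The walls impose strain ε = −(6.34)/8480 = -7.4760e-04; σ = Eε = 115000 · -7.4760e-04 = -85.97 MPa.

-86.0 MPa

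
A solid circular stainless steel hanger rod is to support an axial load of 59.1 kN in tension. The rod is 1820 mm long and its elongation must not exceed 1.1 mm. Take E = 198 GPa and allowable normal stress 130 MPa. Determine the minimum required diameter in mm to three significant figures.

25.1 mm

Required area A ≥ P/σ_allow = 59100/130 = 454.6 mm².
For a solid circular section, d ≥ √(4A/π) = 24.06 mm.
Elongation limit: A ≥ PL/(Eδ_allow) = 59100·1820/(198000·1.1) = 493.9 mm² ⇒ d ≥ 25.08 mm.
The elongation limit governs.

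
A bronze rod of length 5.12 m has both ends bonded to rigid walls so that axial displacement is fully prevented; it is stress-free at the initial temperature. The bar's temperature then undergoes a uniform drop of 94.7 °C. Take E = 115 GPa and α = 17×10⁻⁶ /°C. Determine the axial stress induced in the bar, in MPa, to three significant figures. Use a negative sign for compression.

Free thermal expansion αLΔT = 17e-6 · 5120 · -94.7 = -8.243 mm.
The walls impose strain ε = −(-8.243)/5120 = 1.6099e-03; σ = Eε = 115000 · 1.6099e-03 = 185.1 MPa.

185 MPa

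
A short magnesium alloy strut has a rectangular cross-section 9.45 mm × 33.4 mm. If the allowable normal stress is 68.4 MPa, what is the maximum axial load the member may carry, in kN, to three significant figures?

A = 315.6 mm².
P_max = σ_allow · A = 68.4 · 315.6 = 21590 N = 21.59 kN.

21.6 kN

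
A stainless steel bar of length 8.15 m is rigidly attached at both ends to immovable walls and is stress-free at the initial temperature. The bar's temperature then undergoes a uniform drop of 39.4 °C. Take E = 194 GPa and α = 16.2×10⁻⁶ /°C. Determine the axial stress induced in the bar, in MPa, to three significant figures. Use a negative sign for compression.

124 MPa

Free thermal expansion αLΔT = 16.2e-6 · 8150 · -39.4 = -5.202 mm.
The walls impose strain ε = −(-5.202)/8150 = 6.3828e-04; σ = Eε = 194000 · 6.3828e-04 = 123.8 MPa.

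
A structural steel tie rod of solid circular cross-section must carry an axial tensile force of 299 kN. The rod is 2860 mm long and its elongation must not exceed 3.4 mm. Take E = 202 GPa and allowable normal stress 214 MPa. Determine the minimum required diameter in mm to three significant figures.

42.2 mm

Required area A ≥ P/σ_allow = 299000/214 = 1397 mm².
For a solid circular section, d ≥ √(4A/π) = 42.18 mm.
Elongation limit: A ≥ PL/(Eδ_allow) = 299000·2860/(202000·3.4) = 1245 mm² ⇒ d ≥ 39.82 mm.
The stress limit governs.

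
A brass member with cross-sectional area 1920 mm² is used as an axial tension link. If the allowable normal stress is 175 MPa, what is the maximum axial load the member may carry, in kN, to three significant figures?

336 kN

P_max = σ_allow · A = 175 · 1920 = 336000 N = 336 kN.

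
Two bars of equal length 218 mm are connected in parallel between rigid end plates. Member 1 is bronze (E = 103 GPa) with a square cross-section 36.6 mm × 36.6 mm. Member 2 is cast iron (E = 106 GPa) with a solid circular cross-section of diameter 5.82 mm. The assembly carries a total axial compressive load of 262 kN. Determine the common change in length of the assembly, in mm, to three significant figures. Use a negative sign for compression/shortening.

-0.406 mm

A_1 = 1340 mm².
A_2 = 26.6 mm².
Equal strain + equilibrium ⇒ each member carries load in proportion to AE: A₁E₁ = 138000000 N, A₂E₂ = 2820000 N, ΣAE = 140800000 N.
δ = PL/ΣAE = -262000·218/140800000 = -0.4057 mm.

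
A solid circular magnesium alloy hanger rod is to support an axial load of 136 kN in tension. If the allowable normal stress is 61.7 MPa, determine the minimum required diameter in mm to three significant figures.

Required area A ≥ P/σ_allow = 136000/61.7 = 2204 mm².
For a solid circular section, d ≥ √(4A/π) = 52.98 mm.

53.0 mm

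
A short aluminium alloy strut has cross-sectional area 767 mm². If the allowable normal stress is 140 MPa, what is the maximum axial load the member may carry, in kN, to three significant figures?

107 kN

P_max = σ_allow · A = 140 · 767 = 107400 N = 107.4 kN.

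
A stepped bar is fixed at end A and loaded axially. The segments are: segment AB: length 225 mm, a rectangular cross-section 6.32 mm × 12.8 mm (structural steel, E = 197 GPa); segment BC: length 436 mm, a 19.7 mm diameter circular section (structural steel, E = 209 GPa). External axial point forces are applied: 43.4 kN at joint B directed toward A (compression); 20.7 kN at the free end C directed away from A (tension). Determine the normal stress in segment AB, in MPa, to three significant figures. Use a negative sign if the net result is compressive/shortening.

Internal axial forces (sectioning from the free end, tension +): N_BC = 20.7 kN, N_AB = -22.7 kN.
A_AB = 80.9 mm².
σ_AB = N_AB/A_AB = -22700/80.9 = -280.6 MPa.

-281 MPa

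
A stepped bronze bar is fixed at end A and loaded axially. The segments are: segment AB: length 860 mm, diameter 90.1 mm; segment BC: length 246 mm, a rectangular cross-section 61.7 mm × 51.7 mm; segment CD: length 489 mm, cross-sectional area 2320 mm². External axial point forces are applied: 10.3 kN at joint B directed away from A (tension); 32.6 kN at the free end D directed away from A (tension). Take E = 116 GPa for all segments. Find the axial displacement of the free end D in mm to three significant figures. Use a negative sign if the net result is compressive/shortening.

Internal axial forces (sectioning from the free end, tension +): N_CD = 32.6 kN, N_BC = 32.6 kN, N_AB = 42.9 kN.
A_AB = 6376 mm².
A_BC = 3190 mm².
δ_AB = 42900·860/(6376·116000) = 0.04988 mm
δ_BC = 32600·246/(3190·116000) = 0.02167 mm
δ_CD = 32600·489/(2320·116000) = 0.05924 mm
δ = Σδ_i = 0.1308 mm.

0.131 mm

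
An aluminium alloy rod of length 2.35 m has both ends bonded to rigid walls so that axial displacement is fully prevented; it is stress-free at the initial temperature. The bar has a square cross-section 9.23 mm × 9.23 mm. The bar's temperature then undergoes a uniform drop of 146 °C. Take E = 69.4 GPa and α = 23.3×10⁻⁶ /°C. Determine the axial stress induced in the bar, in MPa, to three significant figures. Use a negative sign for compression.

Free thermal expansion αLΔT = 23.3e-6 · 2350 · -146 = -7.994 mm.
The walls impose strain ε = −(-7.994)/2350 = 3.4018e-03; σ = Eε = 69400 · 3.4018e-03 = 236.1 MPa.

236 MPa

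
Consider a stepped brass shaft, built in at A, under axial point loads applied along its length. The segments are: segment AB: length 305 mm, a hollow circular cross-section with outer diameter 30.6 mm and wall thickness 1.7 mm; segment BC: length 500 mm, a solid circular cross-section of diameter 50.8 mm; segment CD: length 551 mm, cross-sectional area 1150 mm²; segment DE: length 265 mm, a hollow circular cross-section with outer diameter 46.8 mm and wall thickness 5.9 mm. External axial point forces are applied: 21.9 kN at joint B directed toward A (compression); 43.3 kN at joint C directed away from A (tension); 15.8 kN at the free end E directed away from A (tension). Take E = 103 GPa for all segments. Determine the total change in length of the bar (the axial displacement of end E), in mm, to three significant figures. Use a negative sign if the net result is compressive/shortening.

Internal axial forces (sectioning from the free end, tension +): N_DE = 15.8 kN, N_CD = 15.8 kN, N_BC = 59.1 kN, N_AB = 37.2 kN.
A_AB = 154.3 mm².
A_BC = 2027 mm².
A_DE = 758.1 mm².
δ_AB = 37200·305/(154.3·103000) = 0.7137 mm
δ_BC = 59100·500/(2027·103000) = 0.1415 mm
δ_CD = 15800·551/(1150·103000) = 0.0735 mm
δ_DE = 15800·265/(758.1·103000) = 0.05362 mm
δ = Σδ_i = 0.9824 mm.

0.982 mm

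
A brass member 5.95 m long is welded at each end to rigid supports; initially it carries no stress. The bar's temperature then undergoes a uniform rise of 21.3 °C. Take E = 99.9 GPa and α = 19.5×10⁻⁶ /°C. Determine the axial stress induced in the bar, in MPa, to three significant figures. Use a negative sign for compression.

-41.5 MPa

Free thermal expansion αLΔT = 19.5e-6 · 5950 · 21.3 = 2.471 mm.
The walls impose strain ε = −(2.471)/5950 = -4.1535e-04; σ = Eε = 99900 · -4.1535e-04 = -41.49 MPa.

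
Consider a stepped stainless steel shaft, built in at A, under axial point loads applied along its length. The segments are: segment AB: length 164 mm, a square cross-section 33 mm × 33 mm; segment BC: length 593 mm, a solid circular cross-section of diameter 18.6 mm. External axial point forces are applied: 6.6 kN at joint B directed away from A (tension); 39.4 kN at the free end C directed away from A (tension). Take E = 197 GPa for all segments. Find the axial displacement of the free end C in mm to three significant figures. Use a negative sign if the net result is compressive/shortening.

0.472 mm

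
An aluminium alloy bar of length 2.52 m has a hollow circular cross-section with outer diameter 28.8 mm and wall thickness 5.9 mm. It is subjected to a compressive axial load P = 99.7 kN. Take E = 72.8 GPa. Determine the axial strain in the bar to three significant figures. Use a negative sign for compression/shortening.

A = 424.5 mm².
σ = N/A = -234.9 MPa; ε = σ/E = -234.9/72800 = -3.226e-03.

-0.00323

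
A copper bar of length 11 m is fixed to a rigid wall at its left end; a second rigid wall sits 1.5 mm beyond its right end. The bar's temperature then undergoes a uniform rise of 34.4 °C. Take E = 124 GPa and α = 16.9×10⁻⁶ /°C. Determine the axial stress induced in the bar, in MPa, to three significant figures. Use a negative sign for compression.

-55.2 MPa

Free thermal expansion αLΔT = 16.9e-6 · 11000 · 34.4 = 6.395 mm.
The walls engage after the gap closes; constrained expansion = 6.395 − 1.5 = 4.895 mm.
The walls impose strain ε = −(4.895)/11000 = -4.4500e-04; σ = Eε = 124000 · -4.4500e-04 = -55.18 MPa.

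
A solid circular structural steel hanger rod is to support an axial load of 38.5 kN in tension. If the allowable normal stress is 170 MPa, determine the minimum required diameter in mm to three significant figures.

Required area A ≥ P/σ_allow = 38500/170 = 226.5 mm².
For a solid circular section, d ≥ √(4A/π) = 16.98 mm.

17.0 mm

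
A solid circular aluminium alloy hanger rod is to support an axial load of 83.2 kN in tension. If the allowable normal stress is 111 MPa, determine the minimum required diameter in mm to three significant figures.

Required area A ≥ P/σ_allow = 83200/111 = 749.5 mm².
For a solid circular section, d ≥ √(4A/π) = 30.89 mm.

30.9 mm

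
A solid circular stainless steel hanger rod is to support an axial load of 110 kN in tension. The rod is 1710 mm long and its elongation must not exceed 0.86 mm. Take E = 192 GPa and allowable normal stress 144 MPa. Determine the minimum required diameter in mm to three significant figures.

38.1 mm

Required area A ≥ P/σ_allow = 110000/144 = 763.9 mm².
For a solid circular section, d ≥ √(4A/π) = 31.19 mm.
Elongation limit: A ≥ PL/(Eδ_allow) = 110000·1710/(192000·0.86) = 1139 mm² ⇒ d ≥ 38.08 mm.
The elongation limit governs.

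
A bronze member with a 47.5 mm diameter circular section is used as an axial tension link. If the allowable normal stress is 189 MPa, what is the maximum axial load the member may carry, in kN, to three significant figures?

A = 1772 mm².
P_max = σ_allow · A = 189 · 1772 = 334900 N = 334.9 kN.

335 kN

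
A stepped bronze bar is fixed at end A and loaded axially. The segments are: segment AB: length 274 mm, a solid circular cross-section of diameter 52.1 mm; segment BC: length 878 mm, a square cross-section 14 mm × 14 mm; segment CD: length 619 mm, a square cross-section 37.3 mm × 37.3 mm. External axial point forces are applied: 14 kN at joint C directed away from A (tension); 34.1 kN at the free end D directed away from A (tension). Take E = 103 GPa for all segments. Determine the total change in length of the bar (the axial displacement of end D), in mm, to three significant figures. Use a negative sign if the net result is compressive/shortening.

2.30 mm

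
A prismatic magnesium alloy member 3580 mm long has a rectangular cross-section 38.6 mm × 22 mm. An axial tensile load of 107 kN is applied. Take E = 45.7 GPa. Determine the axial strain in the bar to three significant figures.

0.00276

A = 849.2 mm².
σ = N/A = 126 MPa; ε = σ/E = 126/45700 = 2.757e-03.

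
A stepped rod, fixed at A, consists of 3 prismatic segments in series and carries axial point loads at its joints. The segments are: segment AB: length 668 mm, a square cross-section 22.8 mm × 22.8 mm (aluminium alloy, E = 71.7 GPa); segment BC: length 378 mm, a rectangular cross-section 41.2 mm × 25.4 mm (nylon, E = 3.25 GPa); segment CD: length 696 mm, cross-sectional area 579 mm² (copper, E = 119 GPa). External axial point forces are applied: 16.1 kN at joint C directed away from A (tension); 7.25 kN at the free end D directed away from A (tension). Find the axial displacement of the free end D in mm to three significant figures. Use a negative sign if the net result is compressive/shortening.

3.09 mm

Internal axial forces (sectioning from the free end, tension +): N_CD = 7.25 kN, N_BC = 23.35 kN, N_AB = 23.35 kN.
A_AB = 519.8 mm².
A_BC = 1046 mm².
δ_AB = 23350·668/(519.8·71700) = 0.4185 mm
δ_BC = 23350·378/(1046·3250) = 2.595 mm
δ_CD = 7250·696/(579·119000) = 0.07324 mm
δ = Σδ_i = 3.087 mm.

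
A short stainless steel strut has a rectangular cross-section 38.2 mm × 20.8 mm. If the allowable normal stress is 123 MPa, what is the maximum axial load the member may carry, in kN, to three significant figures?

97.7 kN

A = 794.6 mm².
P_max = σ_allow · A = 123 · 794.6 = 97730 N = 97.73 kN.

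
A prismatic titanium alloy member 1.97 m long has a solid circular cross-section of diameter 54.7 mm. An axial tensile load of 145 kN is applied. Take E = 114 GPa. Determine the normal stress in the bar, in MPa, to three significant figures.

61.7 MPa

A = 2350 mm².
σ = N/A = 145000/2350 = 61.7 MPa.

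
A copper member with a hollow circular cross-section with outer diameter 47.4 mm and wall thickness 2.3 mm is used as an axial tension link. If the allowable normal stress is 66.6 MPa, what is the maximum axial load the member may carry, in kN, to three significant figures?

A = 325.9 mm².
P_max = σ_allow · A = 66.6 · 325.9 = 21700 N = 21.7 kN.

21.7 kN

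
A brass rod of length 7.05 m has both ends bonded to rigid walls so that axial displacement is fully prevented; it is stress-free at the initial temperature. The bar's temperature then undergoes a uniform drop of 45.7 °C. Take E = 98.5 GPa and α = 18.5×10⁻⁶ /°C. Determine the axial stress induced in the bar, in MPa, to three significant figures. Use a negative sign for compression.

Free thermal expansion αLΔT = 18.5e-6 · 7050 · -45.7 = -5.96 mm.
The walls impose strain ε = −(-5.96)/7050 = 8.4545e-04; σ = Eε = 98500 · 8.4545e-04 = 83.28 MPa.

83.3 MPa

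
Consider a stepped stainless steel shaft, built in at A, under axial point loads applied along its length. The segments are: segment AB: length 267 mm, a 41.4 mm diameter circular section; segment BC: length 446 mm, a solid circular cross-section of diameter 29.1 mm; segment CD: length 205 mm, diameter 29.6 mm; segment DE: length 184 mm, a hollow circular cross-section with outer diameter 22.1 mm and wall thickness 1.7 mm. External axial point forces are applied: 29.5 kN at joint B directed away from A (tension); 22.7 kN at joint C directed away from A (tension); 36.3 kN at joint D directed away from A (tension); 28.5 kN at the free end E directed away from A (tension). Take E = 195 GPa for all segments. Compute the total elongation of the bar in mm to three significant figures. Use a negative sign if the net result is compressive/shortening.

Internal axial forces (sectioning from the free end, tension +): N_DE = 28.5 kN, N_CD = 64.8 kN, N_BC = 87.5 kN, N_AB = 117 kN.
A_AB = 1346 mm².
A_BC = 665.1 mm².
A_CD = 688.1 mm².
A_DE = 109 mm².
δ_AB = 117000·267/(1346·195000) = 0.119 mm
δ_BC = 87500·446/(665.1·195000) = 0.3009 mm
δ_CD = 64800·205/(688.1·195000) = 0.099 mm
δ_DE = 28500·184/(109·195000) = 0.2468 mm
δ = Σδ_i = 0.7657 mm.

0.766 mm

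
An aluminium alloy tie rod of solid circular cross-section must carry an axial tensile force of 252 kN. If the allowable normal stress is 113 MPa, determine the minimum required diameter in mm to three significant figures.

Required area A ≥ P/σ_allow = 252000/113 = 2230 mm².
For a solid circular section, d ≥ √(4A/π) = 53.29 mm.

53.3 mm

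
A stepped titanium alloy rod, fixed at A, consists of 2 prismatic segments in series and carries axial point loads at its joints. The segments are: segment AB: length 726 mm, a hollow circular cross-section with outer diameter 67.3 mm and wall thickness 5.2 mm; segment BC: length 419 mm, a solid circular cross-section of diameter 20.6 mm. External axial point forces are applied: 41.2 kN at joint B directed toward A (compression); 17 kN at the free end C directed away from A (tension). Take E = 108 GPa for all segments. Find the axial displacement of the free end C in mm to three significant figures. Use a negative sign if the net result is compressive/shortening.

0.0375 mm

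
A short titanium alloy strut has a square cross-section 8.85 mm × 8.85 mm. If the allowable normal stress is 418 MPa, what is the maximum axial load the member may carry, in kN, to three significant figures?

32.7 kN

A = 78.32 mm².
P_max = σ_allow · A = 418 · 78.32 = 32740 N = 32.74 kN.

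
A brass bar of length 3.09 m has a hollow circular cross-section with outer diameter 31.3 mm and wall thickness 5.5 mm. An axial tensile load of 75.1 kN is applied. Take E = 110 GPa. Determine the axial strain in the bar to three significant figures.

A = 445.8 mm².
σ = N/A = 168.5 MPa; ε = σ/E = 168.5/110000 = 1.531e-03.

0.00153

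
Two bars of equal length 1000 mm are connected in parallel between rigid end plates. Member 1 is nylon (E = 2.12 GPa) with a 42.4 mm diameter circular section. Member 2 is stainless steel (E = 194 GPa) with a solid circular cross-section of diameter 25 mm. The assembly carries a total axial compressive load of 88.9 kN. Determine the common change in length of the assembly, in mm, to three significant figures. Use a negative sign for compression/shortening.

A_1 = 1412 mm².
A_2 = 490.9 mm².
Equal strain + equilibrium ⇒ each member carries load in proportion to AE: A₁E₁ = 2993000 N, A₂E₂ = 95230000 N, ΣAE = 98220000 N.
δ = PL/ΣAE = -88900·1000/98220000 = -0.9051 mm.

-0.905 mm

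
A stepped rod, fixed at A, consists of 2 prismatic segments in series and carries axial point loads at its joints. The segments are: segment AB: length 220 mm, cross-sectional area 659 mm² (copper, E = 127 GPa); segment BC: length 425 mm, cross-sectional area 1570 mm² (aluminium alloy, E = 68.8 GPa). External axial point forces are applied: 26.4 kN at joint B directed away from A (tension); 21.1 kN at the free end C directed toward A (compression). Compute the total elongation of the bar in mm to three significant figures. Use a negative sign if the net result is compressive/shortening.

-0.0691 mm

Internal axial forces (sectioning from the free end, tension +): N_BC = -21.1 kN, N_AB = 5.3 kN.
δ_AB = 5300·220/(659·127000) = 0.01393 mm
δ_BC = -21100·425/(1570·68800) = -0.08302 mm
δ = Σδ_i = -0.06909 mm.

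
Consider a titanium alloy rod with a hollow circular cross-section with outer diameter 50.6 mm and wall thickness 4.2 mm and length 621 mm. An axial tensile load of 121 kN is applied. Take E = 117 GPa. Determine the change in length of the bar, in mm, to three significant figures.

1.05 mm

A = 612.2 mm².
δ_mech = NL/(AE) = 121000·621/(612.2·117000) = 1.049 mm.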